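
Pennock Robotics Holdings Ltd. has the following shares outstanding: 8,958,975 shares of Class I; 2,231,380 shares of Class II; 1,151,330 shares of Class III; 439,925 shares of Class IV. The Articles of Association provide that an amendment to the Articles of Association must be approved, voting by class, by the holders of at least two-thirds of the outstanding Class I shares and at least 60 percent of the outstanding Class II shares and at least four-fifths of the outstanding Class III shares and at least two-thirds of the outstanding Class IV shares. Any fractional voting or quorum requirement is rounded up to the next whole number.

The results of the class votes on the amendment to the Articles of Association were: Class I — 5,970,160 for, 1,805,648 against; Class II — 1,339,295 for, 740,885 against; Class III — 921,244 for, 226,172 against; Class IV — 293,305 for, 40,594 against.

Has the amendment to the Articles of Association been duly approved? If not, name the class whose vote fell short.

Class I: 2/3 of 8958975 = 5972650; 5,972,650 required, 5,970,160 in favor — not approved.
Class II: 3/5 of 2231380 = 1338828; 1,338,828 required, 1,339,295 in favor — approved.
Class III: 4/5 of 1151330 = 921064; 921,064 required, 921,244 in favor — approved.
Class IV: 2/3 of 439925 = 293283.33, rounded up to 293284; 293,284 required, 293,305 in favor — approved.

Not approved — the Class I shares did not give the required vote.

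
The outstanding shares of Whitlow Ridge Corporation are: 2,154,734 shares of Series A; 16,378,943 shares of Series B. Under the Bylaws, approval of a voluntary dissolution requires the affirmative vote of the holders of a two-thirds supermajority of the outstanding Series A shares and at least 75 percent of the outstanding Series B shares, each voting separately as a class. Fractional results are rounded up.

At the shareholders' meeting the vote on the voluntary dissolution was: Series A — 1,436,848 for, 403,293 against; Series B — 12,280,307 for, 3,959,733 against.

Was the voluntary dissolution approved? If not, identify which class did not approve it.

Not approved — the Series B shares did not give the required vote.

Series A: 2/3 of 2154734 = 1436489.33, rounded up to 1436490; 1,436,490 required, 1,436,848 in favor — approved.
Series B: 3/4 of 16378943 = 12284207.25, rounded up to 12284208; 12,284,208 required, 12,280,307 in favor — not approved.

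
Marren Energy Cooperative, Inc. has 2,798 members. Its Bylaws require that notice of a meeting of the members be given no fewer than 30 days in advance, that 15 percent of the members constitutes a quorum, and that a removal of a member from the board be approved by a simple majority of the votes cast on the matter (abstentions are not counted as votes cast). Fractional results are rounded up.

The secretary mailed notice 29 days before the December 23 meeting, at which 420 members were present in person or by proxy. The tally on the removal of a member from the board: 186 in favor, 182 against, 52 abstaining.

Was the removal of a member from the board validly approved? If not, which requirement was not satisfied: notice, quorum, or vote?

Invalid — notice requirement not satisfied.

Notice: 29 days given; 30 required. Not satisfied.
Quorum: 15% of 2,798 = 419.70, rounded up to 420; 420 present. Satisfied.
Vote: requires a majority of the votes cast (420 − 52 abstaining = 368); a majority of 368 is 185, so 185 needed; 186 in favor. Satisfied.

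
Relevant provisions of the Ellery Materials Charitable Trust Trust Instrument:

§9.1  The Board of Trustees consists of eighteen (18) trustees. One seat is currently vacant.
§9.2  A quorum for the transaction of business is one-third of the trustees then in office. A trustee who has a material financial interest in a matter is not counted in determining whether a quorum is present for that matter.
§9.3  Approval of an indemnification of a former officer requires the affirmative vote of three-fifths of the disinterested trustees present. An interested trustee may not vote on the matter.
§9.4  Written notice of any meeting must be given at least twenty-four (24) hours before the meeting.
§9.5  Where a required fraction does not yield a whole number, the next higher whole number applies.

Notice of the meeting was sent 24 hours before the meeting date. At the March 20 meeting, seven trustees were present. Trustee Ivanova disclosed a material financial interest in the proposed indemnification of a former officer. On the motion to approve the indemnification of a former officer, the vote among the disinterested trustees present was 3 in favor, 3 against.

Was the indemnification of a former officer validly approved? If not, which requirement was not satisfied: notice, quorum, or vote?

Invalid — vote requirement not satisfied.

Notice: 24 hours given; 24 required (24 ≥ 24). Satisfied.
Quorum: 7 present, but the 1 interested trustee does not count, leaving 6. Quorum is 6. Satisfied.
Vote: the indemnification of a former officer requires three-fifths of the disinterested trustees present (7 − 1 = 6). 3/5 of 6 = 3.60, rounded up to 4, so 4 affirmative votes are needed; 3 voted in favor. Not satisfied.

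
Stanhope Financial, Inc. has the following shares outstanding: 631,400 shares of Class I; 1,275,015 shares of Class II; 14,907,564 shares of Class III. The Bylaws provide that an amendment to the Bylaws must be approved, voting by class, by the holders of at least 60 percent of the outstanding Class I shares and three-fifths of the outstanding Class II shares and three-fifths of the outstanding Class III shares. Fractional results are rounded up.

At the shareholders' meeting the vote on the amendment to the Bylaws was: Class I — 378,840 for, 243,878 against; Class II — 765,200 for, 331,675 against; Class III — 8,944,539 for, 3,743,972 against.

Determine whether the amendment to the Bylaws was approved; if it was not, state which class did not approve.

Class I: 3/5 of 631400 = 378840; 378,840 required, 378,840 in favor — approved.
Class II: 3/5 of 1275015 = 765009; 765,009 required, 765,200 in favor — approved.
Class III: 3/5 of 14907564 = 8944538.40, rounded up to 8944539; 8,944,539 required, 8,944,539 in favor — approved.

Approved — every class gave the required vote.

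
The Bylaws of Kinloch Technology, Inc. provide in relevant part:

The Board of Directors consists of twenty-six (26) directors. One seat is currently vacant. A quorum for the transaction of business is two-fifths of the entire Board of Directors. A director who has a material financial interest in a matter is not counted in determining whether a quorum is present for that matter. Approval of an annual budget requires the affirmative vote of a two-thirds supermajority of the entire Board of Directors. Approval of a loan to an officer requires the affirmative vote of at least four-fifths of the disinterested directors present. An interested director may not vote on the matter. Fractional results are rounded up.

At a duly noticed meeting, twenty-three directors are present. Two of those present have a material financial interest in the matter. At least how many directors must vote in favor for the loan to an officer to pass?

The loan to an officer requires four-fifths of the disinterested directors present (23 − 2 = 21).
4/5 of 21 = 16.80, rounded up to 17.

17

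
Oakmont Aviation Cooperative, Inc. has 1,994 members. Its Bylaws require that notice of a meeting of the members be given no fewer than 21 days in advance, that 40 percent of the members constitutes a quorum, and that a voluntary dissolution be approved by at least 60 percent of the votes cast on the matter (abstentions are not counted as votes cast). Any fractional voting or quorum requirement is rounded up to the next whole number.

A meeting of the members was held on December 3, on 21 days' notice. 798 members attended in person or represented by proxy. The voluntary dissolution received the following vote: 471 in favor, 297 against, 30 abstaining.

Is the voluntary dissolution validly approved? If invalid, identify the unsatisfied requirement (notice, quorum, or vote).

Notice: 21 days given; 21 required. Satisfied.
Quorum: 40% of 1,994 = 797.60, rounded up to 798; 798 present. Satisfied.
Vote: requires three-fifths of the votes cast (798 − 30 abstaining = 768); 3/5 of 768 = 460.80, rounded up to 461, so 461 needed; 471 in favor. Satisfied.

Valid — all requirements satisfied.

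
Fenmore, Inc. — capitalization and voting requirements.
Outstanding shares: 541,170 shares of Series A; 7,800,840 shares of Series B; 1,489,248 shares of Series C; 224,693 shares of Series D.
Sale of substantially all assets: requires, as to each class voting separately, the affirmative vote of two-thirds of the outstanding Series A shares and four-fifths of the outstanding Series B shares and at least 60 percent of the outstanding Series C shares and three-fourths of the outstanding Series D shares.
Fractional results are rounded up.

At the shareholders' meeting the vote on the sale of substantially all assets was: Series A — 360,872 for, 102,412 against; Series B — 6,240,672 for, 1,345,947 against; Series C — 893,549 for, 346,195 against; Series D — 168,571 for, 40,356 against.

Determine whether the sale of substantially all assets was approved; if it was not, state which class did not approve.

Series A: 2/3 of 541170 = 360780; 360,780 required, 360,872 in favor — approved.
Series B: 4/5 of 7800840 = 6240672; 6,240,672 required, 6,240,672 in favor — approved.
Series C: 3/5 of 1489248 = 893548.80, rounded up to 893549; 893,549 required, 893,549 in favor — approved.
Series D: 3/4 of 224693 = 168519.75, rounded up to 168520; 168,520 required, 168,571 in favor — approved.

Approved — every class gave the required vote.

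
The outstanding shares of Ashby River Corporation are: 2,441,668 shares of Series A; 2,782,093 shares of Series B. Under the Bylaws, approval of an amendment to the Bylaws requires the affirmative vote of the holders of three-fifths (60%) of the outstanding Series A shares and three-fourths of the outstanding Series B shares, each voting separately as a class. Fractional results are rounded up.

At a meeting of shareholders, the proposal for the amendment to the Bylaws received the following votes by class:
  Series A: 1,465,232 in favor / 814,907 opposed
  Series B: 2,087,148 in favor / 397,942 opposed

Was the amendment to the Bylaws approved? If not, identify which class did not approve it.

Approved — every class gave the required vote.

Series A: 3/5 of 2441668 = 1465000.80, rounded up to 1465001; 1,465,001 required, 1,465,232 in favor — approved.
Series B: 3/4 of 2782093 = 2086569.75, rounded up to 2086570; 2,086,570 required, 2,087,148 in favor — approved.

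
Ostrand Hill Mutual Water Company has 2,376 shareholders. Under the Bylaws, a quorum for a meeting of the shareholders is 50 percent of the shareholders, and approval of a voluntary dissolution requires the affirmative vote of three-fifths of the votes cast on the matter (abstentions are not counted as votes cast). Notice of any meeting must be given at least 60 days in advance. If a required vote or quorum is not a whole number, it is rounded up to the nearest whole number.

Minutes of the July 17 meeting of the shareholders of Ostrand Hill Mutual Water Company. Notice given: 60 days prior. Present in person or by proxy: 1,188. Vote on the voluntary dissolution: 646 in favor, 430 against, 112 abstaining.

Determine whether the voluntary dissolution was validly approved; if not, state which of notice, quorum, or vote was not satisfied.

Notice: 60 days given; 60 required. Satisfied.
Quorum: 50% of 2,376 = 1,188; 1,188 present. Satisfied.
Vote: requires three-fifths of the votes cast (1,188 − 112 abstaining = 1,076); 3/5 of 1076 = 645.60, rounded up to 646, so 646 needed; 646 in favor. Satisfied.

Valid — all requirements satisfied.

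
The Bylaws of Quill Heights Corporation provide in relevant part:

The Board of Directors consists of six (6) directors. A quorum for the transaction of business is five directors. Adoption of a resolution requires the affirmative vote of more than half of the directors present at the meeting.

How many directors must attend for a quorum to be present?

The quorum is fixed at 5.

5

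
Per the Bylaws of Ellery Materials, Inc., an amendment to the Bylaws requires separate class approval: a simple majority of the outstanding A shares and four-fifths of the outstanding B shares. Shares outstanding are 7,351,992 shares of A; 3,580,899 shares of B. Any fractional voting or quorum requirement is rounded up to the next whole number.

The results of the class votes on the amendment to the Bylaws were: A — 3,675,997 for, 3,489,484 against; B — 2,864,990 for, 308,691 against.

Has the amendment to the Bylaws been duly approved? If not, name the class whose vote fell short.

Approved — every class gave the required vote.

A: a majority of 7351992 is 3675997; 3,675,997 required, 3,675,997 in favor — approved.
B: 4/5 of 3580899 = 2864719.20, rounded up to 2864720; 2,864,720 required, 2,864,990 in favor — approved.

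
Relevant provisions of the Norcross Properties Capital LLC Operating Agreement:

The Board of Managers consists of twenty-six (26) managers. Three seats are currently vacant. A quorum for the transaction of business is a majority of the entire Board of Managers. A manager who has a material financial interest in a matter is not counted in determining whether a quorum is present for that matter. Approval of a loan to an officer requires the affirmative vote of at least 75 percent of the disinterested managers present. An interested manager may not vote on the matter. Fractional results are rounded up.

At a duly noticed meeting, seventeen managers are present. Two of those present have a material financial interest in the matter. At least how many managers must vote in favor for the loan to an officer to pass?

12

The loan to an officer requires three-fourths of the disinterested managers present (17 − 2 = 15).
3/4 of 15 = 11.25, rounded up to 12.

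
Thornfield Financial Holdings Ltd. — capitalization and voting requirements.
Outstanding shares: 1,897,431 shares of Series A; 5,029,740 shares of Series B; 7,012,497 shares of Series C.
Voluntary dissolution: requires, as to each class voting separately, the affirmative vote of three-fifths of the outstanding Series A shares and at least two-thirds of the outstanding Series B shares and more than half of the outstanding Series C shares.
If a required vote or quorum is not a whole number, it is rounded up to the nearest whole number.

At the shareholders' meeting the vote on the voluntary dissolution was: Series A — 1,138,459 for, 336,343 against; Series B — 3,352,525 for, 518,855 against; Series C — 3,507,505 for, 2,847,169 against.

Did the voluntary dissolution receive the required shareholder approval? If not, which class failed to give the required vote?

Series A: 3/5 of 1897431 = 1138458.60, rounded up to 1138459; 1,138,459 required, 1,138,459 in favor — approved.
Series B: 2/3 of 5029740 = 3353160; 3,353,160 required, 3,352,525 in favor — not approved.
Series C: a majority of 7012497 is 3506249; 3,506,249 required, 3,507,505 in favor — approved.

Not approved — the Series B shares did not give the required vote.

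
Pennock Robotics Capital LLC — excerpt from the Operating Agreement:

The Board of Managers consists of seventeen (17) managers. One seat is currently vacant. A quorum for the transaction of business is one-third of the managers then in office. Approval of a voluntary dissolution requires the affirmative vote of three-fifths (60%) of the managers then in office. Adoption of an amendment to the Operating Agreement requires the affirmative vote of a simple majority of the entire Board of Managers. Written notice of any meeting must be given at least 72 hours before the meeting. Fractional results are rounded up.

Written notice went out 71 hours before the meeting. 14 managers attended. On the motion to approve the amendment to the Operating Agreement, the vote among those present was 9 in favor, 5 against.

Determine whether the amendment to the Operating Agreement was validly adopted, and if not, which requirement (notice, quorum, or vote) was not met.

Invalid — notice requirement not satisfied.

Notice: 71 hours given; 72 required (71 < 72). Not satisfied.
Quorum: 14 present; quorum is 6. Satisfied.
Vote: the amendment to the Operating Agreement requires a majority of the entire Board of Managers (17). A majority of 17 is 9, so 9 affirmative votes are needed; 9 voted in favor. Satisfied.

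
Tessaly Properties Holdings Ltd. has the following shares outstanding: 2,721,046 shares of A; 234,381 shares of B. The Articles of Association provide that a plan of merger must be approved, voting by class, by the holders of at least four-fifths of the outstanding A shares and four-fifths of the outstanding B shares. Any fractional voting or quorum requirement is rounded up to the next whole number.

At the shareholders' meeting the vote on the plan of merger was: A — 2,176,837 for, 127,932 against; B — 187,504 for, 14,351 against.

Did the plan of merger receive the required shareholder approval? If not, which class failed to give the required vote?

A: 4/5 of 2721046 = 2176836.80, rounded up to 2176837; 2,176,837 required, 2,176,837 in favor — approved.
B: 4/5 of 234381 = 187504.80, rounded up to 187505; 187,505 required, 187,504 in favor — not approved.

Not approved — the B shares did not give the required vote.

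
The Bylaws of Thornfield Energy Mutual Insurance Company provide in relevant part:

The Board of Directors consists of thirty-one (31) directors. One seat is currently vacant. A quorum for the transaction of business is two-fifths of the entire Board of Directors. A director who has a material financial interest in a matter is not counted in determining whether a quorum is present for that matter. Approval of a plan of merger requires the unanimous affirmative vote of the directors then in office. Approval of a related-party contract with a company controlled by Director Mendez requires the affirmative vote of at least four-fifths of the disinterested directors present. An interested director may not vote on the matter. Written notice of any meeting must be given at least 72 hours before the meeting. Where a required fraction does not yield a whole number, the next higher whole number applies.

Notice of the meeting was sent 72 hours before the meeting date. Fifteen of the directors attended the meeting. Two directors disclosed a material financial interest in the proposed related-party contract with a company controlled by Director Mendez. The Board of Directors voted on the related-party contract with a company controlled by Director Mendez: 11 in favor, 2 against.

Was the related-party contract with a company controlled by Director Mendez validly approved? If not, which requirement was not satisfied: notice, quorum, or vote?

Notice: 72 hours given; 72 required (72 ≥ 72). Satisfied.
Quorum: 15 present, but the 2 interested directors do not count, leaving 13. Quorum is 13. Satisfied.
Vote: the related-party contract with a company controlled by Director Mendez requires four-fifths of the disinterested directors present (15 − 2 = 13). 4/5 of 13 = 10.40, rounded up to 11, so 11 affirmative votes are needed; 11 voted in favor. Satisfied.

Valid — all requirements satisfied.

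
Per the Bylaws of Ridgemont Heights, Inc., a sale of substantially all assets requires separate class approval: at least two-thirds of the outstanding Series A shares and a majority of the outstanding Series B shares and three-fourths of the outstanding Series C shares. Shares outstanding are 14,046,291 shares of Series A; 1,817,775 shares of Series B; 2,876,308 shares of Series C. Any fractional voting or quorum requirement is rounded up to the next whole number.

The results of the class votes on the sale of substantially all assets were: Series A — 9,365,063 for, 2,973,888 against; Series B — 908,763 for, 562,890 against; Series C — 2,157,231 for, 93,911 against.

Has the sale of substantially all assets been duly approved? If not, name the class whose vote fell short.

Not approved — the Series B shares did not give the required vote.

Series A: 2/3 of 14046291 = 9364194; 9,364,194 required, 9,365,063 in favor — approved.
Series B: a majority of 1817775 is 908888; 908,888 required, 908,763 in favor — not approved.
Series C: 3/4 of 2876308 = 2157231; 2,157,231 required, 2,157,231 in favor — approved.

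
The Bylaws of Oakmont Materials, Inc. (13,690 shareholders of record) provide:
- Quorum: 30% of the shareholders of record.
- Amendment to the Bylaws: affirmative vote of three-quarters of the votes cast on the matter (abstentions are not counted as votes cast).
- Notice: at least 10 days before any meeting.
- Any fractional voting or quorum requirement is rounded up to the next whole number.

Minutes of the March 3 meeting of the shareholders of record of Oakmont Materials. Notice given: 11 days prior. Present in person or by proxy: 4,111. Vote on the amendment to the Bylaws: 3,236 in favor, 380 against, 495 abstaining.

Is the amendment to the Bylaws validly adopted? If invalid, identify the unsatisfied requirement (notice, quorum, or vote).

Notice: 11 days given; 10 required. Satisfied.
Quorum: 30% of 13,690 = 4,107; 4,111 present. Satisfied.
Vote: requires three-fourths of the votes cast (4,111 − 495 abstaining = 3,616); 3/4 of 3616 = 2712, so 2,712 needed; 3,236 in favor. Satisfied.

Valid — all requirements satisfied.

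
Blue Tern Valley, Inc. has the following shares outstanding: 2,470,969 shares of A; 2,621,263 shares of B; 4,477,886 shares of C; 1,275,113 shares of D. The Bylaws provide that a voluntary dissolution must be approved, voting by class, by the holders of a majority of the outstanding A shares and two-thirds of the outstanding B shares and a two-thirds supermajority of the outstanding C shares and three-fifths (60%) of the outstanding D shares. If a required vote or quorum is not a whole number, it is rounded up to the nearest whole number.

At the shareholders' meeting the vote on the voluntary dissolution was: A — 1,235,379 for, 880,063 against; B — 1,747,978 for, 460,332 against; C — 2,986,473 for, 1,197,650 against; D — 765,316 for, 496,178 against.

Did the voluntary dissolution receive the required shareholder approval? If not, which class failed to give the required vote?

Not approved — the A shares did not give the required vote.

A: a majority of 2470969 is 1235485; 1,235,485 required, 1,235,379 in favor — not approved.
B: 2/3 of 2621263 = 1747508.67, rounded up to 1747509; 1,747,509 required, 1,747,978 in favor — approved.
C: 2/3 of 4477886 = 2985257.33, rounded up to 2985258; 2,985,258 required, 2,986,473 in favor — approved.
D: 3/5 of 1275113 = 765067.80, rounded up to 765068; 765,068 required, 765,316 in favor — approved.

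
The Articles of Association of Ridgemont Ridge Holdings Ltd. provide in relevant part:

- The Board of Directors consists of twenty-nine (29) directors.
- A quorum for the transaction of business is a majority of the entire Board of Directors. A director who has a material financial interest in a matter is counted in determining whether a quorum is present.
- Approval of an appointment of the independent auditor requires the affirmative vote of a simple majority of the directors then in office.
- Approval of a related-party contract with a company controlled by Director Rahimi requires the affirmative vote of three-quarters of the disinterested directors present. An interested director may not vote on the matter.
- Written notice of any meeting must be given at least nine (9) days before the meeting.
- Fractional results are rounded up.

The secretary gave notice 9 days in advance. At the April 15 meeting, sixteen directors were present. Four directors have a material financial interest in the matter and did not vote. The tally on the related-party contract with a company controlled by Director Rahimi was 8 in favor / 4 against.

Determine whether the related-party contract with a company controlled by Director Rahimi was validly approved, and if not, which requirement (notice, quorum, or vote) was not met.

Notice: 9 days given; 9 required (9 ≥ 9). Satisfied.
Quorum: 16 present (interested directors count toward quorum); quorum is 15. Satisfied.
Vote: the related-party contract with a company controlled by Director Rahimi requires three-fourths of the disinterested directors present (16 − 4 = 12). 3/4 of 12 = 9, so 9 affirmative votes are needed; 8 voted in favor. Not satisfied.

Invalid — vote requirement not satisfied.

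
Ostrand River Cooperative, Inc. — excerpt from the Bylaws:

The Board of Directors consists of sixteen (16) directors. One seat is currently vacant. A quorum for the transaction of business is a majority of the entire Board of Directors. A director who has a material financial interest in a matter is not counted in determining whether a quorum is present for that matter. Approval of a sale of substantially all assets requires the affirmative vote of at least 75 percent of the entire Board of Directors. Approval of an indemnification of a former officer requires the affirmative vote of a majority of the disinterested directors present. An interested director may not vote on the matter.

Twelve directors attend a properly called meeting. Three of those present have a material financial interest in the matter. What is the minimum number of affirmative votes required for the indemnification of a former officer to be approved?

The indemnification of a former officer requires a majority of the disinterested directors present (12 − 3 = 9).
A majority of 9 is 5.

5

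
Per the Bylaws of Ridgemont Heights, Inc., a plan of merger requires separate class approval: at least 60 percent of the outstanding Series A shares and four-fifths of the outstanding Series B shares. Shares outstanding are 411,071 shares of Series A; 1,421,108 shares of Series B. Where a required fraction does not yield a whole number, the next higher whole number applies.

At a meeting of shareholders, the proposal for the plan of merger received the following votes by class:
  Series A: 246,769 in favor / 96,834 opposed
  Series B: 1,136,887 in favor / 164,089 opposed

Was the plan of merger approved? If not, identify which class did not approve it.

Series A: 3/5 of 411071 = 246642.60, rounded up to 246643; 246,643 required, 246,769 in favor — approved.
Series B: 4/5 of 1421108 = 1136886.40, rounded up to 1136887; 1,136,887 required, 1,136,887 in favor — approved.

Approved — every class gave the required vote.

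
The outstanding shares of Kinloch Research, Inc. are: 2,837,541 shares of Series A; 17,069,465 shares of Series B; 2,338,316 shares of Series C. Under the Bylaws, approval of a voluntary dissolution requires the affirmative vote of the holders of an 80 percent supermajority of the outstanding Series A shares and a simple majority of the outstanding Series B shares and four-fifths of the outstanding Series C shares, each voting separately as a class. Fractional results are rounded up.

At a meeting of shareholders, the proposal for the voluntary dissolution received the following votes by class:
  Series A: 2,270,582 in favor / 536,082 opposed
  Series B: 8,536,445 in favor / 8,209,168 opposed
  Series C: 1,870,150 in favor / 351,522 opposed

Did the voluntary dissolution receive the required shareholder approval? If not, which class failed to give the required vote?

Series A: 4/5 of 2837541 = 2270032.80, rounded up to 2270033; 2,270,033 required, 2,270,582 in favor — approved.
Series B: a majority of 17069465 is 8534733; 8,534,733 required, 8,536,445 in favor — approved.
Series C: 4/5 of 2338316 = 1870652.80, rounded up to 1870653; 1,870,653 required, 1,870,150 in favor — not approved.

Not approved — the Series C shares did not give the required vote.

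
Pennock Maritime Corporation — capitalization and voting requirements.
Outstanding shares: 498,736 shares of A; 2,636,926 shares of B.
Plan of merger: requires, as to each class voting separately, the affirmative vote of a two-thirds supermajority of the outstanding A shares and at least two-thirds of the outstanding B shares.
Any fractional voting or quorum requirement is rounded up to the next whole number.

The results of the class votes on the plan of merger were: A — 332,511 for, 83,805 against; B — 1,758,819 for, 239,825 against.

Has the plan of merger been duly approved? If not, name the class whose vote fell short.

A: 2/3 of 498736 = 332490.67, rounded up to 332491; 332,491 required, 332,511 in favor — approved.
B: 2/3 of 2636926 = 1757950.67, rounded up to 1757951; 1,757,951 required, 1,758,819 in favor — approved.

Approved — every class gave the required vote.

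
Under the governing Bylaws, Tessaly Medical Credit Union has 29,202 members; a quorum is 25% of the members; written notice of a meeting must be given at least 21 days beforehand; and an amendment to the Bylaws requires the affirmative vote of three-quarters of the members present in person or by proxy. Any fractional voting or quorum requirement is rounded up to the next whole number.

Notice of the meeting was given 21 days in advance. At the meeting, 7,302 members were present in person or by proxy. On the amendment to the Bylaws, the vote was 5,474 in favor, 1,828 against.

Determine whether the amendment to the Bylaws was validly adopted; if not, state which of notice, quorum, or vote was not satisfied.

Invalid — vote requirement not satisfied.

Notice: 21 days given; 21 required. Satisfied.
Quorum: 25% of 29,202 = 7,300.50, rounded up to 7,301; 7,302 present. Satisfied.
Vote: requires three-fourths of those present (7,302); 3/4 of 7302 = 5476.50, rounded up to 5477, so 5,477 needed; 5,474 in favor. Not satisfied.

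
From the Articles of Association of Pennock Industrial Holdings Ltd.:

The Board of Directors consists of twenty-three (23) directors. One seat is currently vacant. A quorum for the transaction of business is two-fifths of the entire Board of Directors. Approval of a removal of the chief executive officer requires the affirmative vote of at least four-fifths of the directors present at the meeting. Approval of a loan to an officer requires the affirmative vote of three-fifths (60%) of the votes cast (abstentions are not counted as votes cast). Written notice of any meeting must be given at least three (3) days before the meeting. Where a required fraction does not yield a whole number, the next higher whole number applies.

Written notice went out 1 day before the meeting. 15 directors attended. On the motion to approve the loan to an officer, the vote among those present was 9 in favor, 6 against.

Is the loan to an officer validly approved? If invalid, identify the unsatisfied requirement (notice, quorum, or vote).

Invalid — notice requirement not satisfied.

Notice: 1 day given; 3 required (1 < 3). Not satisfied.
Quorum: 15 present; quorum is 10. Satisfied.
Vote: the loan to an officer requires three-fifths of the votes cast (15). 3/5 of 15 = 9, so 9 affirmative votes are needed; 9 voted in favor. Satisfied.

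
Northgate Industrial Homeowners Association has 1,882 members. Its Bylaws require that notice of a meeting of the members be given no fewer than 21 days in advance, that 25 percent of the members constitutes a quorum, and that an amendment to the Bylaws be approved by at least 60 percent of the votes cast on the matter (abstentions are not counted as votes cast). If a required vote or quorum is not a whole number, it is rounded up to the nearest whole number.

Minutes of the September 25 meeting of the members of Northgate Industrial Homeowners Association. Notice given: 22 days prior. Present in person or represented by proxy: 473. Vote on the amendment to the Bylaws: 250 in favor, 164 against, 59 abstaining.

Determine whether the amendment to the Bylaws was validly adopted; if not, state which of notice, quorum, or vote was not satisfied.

Notice: 22 days given; 21 required. Satisfied.
Quorum: 25% of 1,882 = 470.50, rounded up to 471; 473 present. Satisfied.
Vote: requires three-fifths of the votes cast (473 − 59 abstaining = 414); 3/5 of 414 = 248.40, rounded up to 249, so 249 needed; 250 in favor. Satisfied.

Valid — all requirements satisfied.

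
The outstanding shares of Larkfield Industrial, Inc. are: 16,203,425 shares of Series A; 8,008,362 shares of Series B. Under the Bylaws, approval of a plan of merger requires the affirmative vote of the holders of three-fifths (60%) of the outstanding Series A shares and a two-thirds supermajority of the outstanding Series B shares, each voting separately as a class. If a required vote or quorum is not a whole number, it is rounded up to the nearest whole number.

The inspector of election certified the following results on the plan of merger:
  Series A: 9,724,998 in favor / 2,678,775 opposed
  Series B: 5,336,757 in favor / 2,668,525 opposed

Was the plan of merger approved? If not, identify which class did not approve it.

Series A: 3/5 of 16203425 = 9722055; 9,722,055 required, 9,724,998 in favor — approved.
Series B: 2/3 of 8008362 = 5338908; 5,338,908 required, 5,336,757 in favor — not approved.

Not approved — the Series B shares did not give the required vote.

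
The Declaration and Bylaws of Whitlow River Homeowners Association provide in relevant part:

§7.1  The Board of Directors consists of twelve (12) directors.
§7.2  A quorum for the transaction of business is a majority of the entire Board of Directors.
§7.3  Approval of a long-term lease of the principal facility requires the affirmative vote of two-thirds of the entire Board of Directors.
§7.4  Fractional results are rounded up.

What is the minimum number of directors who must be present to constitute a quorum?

7

A majority of 12 is 7.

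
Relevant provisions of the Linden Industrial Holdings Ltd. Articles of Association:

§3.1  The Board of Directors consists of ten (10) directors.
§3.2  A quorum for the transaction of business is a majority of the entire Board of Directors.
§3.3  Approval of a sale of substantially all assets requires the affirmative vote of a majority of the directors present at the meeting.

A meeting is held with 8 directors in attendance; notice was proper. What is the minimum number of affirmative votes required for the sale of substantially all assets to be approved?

5

The sale of substantially all assets requires a majority of the directors present (8).
A majority of 8 is 5.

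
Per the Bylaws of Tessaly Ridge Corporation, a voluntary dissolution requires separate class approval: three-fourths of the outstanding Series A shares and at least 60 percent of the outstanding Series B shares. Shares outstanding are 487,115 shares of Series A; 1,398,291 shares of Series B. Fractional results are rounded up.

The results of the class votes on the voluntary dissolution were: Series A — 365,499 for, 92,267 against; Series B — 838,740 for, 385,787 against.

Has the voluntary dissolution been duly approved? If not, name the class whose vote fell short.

Not approved — the Series B shares did not give the required vote.

Series A: 3/4 of 487115 = 365336.25, rounded up to 365337; 365,337 required, 365,499 in favor — approved.
Series B: 3/5 of 1398291 = 838974.60, rounded up to 838975; 838,975 required, 838,740 in favor — not approved.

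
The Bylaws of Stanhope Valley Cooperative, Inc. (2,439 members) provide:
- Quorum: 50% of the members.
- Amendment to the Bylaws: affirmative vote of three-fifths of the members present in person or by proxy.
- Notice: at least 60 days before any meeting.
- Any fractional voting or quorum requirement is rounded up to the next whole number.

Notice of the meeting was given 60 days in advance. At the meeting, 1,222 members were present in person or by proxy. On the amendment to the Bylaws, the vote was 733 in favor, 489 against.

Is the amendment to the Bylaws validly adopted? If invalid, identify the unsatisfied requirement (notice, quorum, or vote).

Notice: 60 days given; 60 required. Satisfied.
Quorum: 50% of 2,439 = 1,219.50, rounded up to 1,220; 1,222 present. Satisfied.
Vote: requires three-fifths of those present (1,222); 3/5 of 1222 = 733.20, rounded up to 734, so 734 needed; 733 in favor. Not satisfied.

Invalid — vote requirement not satisfied.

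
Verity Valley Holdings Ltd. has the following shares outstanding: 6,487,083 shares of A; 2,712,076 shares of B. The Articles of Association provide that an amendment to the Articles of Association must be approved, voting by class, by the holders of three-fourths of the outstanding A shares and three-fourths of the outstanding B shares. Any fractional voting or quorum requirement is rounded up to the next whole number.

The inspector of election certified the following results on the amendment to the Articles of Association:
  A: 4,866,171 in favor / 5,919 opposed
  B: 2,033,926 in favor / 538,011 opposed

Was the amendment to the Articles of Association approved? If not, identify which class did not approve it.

A: 3/4 of 6487083 = 4865312.25, rounded up to 4865313; 4,865,313 required, 4,866,171 in favor — approved.
B: 3/4 of 2712076 = 2034057; 2,034,057 required, 2,033,926 in favor — not approved.

Not approved — the B shares did not give the required vote.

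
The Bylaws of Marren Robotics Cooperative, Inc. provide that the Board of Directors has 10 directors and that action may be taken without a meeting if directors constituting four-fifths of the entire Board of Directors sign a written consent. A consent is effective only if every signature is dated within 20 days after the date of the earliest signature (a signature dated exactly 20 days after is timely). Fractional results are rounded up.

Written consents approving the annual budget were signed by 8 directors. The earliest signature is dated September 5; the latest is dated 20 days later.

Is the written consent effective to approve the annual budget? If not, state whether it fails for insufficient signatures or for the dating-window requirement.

Effective — both the signature and dating-window requirements are satisfied.

Signatures required: four-fifths of 10 — 4/5 of 10 = 8, so 8 needed; 8 signed. Sufficient.
Dating window: the latest signature is 20 days after the earliest; the limit is 20 days. Within the window.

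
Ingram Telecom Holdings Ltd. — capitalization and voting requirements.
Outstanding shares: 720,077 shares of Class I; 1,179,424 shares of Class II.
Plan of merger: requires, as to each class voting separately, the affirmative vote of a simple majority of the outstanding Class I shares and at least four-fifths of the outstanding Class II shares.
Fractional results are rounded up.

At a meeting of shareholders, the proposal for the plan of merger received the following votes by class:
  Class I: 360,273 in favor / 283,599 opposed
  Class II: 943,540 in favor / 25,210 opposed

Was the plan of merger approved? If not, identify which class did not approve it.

Class I: a majority of 720077 is 360039; 360,039 required, 360,273 in favor — approved.
Class II: 4/5 of 1179424 = 943539.20, rounded up to 943540; 943,540 required, 943,540 in favor — approved.

Approved — every class gave the required vote.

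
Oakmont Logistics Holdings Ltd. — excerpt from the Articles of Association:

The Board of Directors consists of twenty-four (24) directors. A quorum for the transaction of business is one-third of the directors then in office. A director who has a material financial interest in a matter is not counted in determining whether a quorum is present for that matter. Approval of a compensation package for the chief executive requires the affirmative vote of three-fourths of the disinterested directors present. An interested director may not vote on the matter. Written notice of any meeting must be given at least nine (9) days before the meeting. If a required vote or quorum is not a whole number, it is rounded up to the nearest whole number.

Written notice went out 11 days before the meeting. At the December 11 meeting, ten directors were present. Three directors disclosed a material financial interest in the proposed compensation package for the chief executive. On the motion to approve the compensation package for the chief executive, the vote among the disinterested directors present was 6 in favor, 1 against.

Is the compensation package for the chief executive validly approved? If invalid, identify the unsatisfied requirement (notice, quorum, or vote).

Notice: 11 days given; 9 required (11 ≥ 9). Satisfied.
Quorum: 10 present, but the 3 interested directors do not count, leaving 7. Quorum is 8. Not satisfied.
Vote: the compensation package for the chief executive requires three-fourths of the disinterested directors present (10 − 3 = 7). 3/4 of 7 = 5.25, rounded up to 6, so 6 affirmative votes are needed; 6 voted in favor. Satisfied. (Moot — without a quorum no business can be validly transacted.)

Invalid — quorum requirement not satisfied.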